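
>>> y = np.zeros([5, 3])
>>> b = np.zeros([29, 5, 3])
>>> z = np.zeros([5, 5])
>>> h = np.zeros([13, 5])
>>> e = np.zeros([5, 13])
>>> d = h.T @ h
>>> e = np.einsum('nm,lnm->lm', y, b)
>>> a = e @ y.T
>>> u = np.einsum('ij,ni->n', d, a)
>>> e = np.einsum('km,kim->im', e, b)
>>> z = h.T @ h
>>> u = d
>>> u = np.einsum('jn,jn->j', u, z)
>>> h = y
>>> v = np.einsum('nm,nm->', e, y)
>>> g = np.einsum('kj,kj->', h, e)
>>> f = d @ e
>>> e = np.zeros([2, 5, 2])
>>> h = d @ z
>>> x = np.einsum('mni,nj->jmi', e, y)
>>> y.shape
(5, 3)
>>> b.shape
(29, 5, 3)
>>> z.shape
(5, 5)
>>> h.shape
(5, 5)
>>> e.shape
(2, 5, 2)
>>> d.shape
(5, 5)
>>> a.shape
(29, 5)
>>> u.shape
(5,)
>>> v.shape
()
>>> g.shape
()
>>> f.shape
(5, 3)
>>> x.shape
(3, 2, 2)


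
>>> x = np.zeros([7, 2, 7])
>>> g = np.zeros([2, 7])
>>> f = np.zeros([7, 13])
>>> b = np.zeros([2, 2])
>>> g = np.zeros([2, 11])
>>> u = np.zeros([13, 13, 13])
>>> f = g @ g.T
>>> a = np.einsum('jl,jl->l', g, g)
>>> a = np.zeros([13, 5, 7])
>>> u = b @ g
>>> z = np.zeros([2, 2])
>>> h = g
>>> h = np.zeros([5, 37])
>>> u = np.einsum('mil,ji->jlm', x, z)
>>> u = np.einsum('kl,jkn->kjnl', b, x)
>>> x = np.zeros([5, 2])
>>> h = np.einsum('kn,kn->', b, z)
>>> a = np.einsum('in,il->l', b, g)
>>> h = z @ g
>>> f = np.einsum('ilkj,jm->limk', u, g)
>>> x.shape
(5, 2)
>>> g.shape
(2, 11)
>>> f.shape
(7, 2, 11, 7)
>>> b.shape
(2, 2)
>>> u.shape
(2, 7, 7, 2)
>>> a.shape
(11,)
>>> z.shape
(2, 2)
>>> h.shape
(2, 11)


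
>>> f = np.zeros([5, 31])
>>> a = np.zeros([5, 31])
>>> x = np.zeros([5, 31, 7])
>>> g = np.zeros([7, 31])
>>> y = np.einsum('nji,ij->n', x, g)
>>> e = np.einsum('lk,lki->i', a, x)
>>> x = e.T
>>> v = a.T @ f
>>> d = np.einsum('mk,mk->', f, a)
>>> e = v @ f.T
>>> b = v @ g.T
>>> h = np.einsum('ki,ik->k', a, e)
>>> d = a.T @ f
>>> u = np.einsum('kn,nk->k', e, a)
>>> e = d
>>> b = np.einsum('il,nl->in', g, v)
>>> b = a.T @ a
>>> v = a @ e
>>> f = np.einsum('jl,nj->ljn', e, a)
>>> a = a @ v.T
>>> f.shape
(31, 31, 5)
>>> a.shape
(5, 5)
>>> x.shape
(7,)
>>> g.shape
(7, 31)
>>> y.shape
(5,)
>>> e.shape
(31, 31)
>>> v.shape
(5, 31)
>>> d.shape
(31, 31)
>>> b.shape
(31, 31)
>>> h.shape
(5,)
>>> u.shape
(31,)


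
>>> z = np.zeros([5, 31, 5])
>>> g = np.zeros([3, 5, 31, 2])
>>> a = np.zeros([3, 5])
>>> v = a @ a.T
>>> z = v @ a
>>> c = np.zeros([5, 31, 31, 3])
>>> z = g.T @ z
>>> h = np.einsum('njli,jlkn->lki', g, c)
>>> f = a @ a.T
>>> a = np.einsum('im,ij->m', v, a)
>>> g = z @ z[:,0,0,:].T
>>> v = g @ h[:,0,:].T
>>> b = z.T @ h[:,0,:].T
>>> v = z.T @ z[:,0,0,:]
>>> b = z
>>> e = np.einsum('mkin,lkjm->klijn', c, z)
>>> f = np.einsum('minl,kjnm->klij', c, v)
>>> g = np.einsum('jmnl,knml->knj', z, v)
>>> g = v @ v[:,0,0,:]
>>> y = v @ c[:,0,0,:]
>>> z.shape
(2, 31, 5, 5)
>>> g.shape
(5, 5, 31, 5)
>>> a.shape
(3,)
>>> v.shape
(5, 5, 31, 5)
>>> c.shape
(5, 31, 31, 3)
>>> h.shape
(31, 31, 2)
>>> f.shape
(5, 3, 31, 5)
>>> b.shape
(2, 31, 5, 5)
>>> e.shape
(31, 2, 31, 5, 3)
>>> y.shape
(5, 5, 31, 3)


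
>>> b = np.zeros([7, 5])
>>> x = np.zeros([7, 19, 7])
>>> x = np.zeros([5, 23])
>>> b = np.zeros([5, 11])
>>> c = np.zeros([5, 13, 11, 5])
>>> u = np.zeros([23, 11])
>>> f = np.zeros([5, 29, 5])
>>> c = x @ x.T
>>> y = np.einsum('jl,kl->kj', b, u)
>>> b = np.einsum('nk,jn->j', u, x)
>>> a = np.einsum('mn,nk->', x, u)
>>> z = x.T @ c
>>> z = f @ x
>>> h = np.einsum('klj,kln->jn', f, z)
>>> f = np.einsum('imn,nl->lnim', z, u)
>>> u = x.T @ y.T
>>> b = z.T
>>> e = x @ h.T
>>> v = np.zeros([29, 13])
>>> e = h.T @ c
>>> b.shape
(23, 29, 5)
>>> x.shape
(5, 23)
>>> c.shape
(5, 5)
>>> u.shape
(23, 23)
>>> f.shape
(11, 23, 5, 29)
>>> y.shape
(23, 5)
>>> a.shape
()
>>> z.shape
(5, 29, 23)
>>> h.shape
(5, 23)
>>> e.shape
(23, 5)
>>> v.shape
(29, 13)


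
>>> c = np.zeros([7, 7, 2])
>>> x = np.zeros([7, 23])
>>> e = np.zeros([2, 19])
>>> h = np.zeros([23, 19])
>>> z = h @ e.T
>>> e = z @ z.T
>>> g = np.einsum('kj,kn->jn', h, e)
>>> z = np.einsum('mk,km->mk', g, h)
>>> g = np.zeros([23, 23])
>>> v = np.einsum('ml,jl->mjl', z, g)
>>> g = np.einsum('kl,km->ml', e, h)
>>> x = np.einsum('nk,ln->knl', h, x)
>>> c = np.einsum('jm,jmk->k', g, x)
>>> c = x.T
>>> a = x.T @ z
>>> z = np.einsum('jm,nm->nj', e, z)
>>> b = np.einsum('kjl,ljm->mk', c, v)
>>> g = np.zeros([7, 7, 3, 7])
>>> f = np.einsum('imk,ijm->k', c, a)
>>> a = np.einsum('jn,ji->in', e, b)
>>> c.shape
(7, 23, 19)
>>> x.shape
(19, 23, 7)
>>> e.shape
(23, 23)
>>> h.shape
(23, 19)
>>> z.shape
(19, 23)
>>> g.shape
(7, 7, 3, 7)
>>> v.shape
(19, 23, 23)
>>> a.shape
(7, 23)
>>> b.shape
(23, 7)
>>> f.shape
(19,)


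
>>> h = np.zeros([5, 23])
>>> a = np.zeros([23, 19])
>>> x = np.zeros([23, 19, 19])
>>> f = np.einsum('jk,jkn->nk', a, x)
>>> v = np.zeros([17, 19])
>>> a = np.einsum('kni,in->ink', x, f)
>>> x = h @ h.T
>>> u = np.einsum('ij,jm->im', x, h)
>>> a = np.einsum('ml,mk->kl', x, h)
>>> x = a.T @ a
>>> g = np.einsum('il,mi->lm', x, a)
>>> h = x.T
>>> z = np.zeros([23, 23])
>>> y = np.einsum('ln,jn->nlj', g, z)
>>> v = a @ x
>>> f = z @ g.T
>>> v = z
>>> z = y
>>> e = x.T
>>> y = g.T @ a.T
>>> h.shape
(5, 5)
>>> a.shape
(23, 5)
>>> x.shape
(5, 5)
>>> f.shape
(23, 5)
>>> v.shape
(23, 23)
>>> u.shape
(5, 23)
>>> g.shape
(5, 23)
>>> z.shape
(23, 5, 23)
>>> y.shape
(23, 23)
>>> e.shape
(5, 5)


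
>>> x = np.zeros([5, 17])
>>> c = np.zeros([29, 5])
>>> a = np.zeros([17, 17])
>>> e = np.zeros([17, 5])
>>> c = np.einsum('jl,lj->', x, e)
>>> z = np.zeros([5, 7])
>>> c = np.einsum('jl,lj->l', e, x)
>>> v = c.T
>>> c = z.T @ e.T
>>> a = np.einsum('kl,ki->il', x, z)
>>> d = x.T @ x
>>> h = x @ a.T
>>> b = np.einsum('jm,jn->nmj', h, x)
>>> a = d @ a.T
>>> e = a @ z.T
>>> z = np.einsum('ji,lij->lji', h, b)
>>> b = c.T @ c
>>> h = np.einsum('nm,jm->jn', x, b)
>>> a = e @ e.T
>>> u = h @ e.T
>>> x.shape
(5, 17)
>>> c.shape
(7, 17)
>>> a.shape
(17, 17)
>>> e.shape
(17, 5)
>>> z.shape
(17, 5, 7)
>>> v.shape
(5,)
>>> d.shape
(17, 17)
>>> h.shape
(17, 5)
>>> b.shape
(17, 17)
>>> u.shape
(17, 17)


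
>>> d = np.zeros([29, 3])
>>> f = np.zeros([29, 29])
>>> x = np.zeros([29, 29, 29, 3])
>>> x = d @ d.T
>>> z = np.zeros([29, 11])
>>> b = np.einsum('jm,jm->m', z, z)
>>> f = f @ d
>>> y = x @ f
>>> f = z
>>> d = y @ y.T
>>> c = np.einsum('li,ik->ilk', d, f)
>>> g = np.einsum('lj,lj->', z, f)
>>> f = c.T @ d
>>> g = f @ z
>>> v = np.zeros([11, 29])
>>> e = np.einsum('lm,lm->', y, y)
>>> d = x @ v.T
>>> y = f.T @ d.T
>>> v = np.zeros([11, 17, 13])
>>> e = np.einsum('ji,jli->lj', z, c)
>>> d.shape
(29, 11)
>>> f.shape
(11, 29, 29)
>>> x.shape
(29, 29)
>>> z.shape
(29, 11)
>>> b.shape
(11,)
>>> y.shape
(29, 29, 29)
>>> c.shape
(29, 29, 11)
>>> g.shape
(11, 29, 11)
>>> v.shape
(11, 17, 13)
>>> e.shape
(29, 29)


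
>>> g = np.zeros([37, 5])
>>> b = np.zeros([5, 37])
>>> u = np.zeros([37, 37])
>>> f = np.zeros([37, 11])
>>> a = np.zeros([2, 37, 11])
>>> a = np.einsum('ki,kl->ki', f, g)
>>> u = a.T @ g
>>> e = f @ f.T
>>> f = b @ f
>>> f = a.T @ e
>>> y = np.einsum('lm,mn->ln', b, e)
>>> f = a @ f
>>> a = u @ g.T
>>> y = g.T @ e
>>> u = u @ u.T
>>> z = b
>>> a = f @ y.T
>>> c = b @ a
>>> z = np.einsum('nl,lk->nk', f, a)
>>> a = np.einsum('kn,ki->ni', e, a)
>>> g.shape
(37, 5)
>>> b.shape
(5, 37)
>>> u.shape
(11, 11)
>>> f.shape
(37, 37)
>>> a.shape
(37, 5)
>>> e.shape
(37, 37)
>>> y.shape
(5, 37)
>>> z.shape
(37, 5)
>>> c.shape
(5, 5)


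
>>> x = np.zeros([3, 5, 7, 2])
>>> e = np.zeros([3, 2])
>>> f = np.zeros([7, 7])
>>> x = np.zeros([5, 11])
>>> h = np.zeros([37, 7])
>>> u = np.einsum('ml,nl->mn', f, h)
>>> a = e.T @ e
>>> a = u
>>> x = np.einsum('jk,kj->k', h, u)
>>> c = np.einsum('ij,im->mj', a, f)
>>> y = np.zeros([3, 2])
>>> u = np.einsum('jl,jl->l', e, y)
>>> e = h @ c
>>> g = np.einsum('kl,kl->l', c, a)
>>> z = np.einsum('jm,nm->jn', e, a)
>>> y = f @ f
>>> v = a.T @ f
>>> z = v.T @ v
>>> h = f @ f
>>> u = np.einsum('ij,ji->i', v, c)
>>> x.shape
(7,)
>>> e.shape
(37, 37)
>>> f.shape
(7, 7)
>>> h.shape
(7, 7)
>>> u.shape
(37,)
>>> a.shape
(7, 37)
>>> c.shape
(7, 37)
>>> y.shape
(7, 7)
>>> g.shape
(37,)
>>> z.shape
(7, 7)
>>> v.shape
(37, 7)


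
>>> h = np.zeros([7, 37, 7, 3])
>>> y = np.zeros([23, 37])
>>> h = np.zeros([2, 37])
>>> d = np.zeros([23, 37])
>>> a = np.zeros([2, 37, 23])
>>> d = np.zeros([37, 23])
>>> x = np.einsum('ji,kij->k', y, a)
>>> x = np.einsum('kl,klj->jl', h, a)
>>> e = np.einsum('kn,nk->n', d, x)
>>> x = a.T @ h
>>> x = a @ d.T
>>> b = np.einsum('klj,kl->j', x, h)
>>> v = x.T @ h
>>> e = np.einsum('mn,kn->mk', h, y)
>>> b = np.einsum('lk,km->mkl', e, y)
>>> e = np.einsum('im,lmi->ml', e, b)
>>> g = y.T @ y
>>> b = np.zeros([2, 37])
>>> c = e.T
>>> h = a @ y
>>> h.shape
(2, 37, 37)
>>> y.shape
(23, 37)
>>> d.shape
(37, 23)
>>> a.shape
(2, 37, 23)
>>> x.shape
(2, 37, 37)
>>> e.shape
(23, 37)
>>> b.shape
(2, 37)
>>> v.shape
(37, 37, 37)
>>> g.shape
(37, 37)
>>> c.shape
(37, 23)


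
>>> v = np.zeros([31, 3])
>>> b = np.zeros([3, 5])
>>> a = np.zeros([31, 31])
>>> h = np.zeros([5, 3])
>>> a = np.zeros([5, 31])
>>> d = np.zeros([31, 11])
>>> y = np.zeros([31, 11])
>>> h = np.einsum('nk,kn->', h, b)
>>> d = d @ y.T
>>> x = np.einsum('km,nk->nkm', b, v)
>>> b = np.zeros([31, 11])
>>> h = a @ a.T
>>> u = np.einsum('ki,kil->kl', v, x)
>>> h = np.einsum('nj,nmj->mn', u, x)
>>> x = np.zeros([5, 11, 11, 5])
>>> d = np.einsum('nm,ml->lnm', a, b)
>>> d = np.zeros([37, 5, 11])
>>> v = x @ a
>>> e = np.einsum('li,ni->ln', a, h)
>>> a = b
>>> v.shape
(5, 11, 11, 31)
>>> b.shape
(31, 11)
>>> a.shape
(31, 11)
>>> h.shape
(3, 31)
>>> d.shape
(37, 5, 11)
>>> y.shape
(31, 11)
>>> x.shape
(5, 11, 11, 5)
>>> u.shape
(31, 5)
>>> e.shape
(5, 3)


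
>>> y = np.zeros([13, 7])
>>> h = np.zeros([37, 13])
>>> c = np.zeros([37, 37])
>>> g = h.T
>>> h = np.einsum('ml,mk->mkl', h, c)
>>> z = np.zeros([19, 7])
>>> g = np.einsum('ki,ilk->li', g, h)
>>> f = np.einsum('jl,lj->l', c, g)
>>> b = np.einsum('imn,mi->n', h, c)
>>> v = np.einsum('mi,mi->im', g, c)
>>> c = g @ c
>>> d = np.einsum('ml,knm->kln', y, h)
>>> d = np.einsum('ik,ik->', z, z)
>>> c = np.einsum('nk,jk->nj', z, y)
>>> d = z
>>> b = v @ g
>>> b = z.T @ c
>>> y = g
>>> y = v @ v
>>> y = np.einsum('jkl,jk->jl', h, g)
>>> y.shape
(37, 13)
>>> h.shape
(37, 37, 13)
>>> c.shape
(19, 13)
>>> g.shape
(37, 37)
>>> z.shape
(19, 7)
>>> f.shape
(37,)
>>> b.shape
(7, 13)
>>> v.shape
(37, 37)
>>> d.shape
(19, 7)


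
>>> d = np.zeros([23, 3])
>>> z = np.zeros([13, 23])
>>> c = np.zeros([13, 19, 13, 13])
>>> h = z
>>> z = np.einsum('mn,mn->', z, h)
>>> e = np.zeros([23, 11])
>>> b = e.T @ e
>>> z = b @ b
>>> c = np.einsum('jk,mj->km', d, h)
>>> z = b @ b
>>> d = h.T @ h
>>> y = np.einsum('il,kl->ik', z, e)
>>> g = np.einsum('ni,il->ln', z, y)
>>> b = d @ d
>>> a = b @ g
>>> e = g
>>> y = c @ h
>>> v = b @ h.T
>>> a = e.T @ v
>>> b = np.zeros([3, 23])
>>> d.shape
(23, 23)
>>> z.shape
(11, 11)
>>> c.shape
(3, 13)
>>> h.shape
(13, 23)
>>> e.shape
(23, 11)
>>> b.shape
(3, 23)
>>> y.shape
(3, 23)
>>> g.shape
(23, 11)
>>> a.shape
(11, 13)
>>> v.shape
(23, 13)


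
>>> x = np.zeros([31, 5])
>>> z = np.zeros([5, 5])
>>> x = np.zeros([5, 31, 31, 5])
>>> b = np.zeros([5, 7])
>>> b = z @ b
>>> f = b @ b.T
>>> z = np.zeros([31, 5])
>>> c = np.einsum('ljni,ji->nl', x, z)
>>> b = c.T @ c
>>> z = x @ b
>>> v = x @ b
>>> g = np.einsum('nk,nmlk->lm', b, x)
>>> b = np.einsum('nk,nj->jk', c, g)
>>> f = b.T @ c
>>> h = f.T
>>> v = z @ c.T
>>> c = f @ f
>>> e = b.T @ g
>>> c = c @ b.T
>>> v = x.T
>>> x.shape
(5, 31, 31, 5)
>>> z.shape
(5, 31, 31, 5)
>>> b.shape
(31, 5)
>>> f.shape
(5, 5)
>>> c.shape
(5, 31)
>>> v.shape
(5, 31, 31, 5)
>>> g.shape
(31, 31)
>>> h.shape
(5, 5)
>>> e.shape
(5, 31)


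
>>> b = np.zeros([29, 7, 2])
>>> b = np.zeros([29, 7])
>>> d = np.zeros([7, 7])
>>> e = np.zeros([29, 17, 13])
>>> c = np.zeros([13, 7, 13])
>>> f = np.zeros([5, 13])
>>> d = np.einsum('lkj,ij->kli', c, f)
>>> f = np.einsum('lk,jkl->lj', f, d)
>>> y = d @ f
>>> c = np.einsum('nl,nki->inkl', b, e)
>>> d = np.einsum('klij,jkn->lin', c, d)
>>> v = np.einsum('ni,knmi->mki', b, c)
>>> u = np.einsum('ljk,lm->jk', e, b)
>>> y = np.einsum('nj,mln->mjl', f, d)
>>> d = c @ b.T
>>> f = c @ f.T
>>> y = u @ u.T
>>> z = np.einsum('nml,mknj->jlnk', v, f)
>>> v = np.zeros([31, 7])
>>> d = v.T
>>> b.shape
(29, 7)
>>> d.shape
(7, 31)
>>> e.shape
(29, 17, 13)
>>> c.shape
(13, 29, 17, 7)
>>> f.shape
(13, 29, 17, 5)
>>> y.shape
(17, 17)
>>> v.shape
(31, 7)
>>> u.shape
(17, 13)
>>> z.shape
(5, 7, 17, 29)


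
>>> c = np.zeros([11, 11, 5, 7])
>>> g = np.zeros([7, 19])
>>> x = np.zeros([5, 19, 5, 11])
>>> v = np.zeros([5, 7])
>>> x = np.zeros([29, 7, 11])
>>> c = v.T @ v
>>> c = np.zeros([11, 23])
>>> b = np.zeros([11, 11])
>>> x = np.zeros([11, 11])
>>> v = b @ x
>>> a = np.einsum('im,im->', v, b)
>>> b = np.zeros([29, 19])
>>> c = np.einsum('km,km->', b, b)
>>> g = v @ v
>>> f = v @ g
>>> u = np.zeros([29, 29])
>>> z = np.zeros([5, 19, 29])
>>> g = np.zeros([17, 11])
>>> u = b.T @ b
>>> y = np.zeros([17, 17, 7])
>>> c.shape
()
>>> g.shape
(17, 11)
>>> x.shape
(11, 11)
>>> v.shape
(11, 11)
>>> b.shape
(29, 19)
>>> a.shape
()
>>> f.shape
(11, 11)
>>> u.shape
(19, 19)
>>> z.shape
(5, 19, 29)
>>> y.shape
(17, 17, 7)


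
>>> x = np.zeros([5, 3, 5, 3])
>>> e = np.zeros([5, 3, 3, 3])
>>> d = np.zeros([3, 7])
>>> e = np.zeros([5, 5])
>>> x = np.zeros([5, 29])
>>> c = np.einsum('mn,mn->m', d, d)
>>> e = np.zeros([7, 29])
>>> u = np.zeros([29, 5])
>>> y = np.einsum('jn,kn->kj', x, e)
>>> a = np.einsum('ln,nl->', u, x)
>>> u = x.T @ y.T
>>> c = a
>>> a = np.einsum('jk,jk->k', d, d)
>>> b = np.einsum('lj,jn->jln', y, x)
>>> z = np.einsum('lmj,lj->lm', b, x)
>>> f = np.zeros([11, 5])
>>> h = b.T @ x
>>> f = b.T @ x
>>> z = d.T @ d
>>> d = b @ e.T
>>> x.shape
(5, 29)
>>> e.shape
(7, 29)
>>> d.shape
(5, 7, 7)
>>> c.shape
()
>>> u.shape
(29, 7)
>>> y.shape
(7, 5)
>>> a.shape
(7,)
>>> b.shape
(5, 7, 29)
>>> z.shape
(7, 7)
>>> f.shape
(29, 7, 29)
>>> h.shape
(29, 7, 29)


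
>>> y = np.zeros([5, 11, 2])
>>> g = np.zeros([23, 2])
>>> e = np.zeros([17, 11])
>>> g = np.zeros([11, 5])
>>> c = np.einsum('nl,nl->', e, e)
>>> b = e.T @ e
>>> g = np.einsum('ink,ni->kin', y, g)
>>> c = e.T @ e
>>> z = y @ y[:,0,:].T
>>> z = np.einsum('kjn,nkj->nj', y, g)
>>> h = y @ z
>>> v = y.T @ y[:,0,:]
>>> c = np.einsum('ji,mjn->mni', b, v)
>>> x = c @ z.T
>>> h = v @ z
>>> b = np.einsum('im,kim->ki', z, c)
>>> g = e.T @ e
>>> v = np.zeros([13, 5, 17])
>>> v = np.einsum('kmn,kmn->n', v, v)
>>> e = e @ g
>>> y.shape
(5, 11, 2)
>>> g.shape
(11, 11)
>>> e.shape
(17, 11)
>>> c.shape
(2, 2, 11)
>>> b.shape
(2, 2)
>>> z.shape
(2, 11)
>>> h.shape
(2, 11, 11)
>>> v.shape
(17,)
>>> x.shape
(2, 2, 2)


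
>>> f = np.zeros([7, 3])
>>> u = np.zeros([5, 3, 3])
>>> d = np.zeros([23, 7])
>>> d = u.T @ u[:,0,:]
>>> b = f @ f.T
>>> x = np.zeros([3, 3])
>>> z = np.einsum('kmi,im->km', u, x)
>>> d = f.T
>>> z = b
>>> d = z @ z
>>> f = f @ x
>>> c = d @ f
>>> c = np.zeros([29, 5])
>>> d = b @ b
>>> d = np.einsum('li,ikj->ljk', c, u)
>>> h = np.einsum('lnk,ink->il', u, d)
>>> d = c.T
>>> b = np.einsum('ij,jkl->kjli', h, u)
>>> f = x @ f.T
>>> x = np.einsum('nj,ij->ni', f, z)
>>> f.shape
(3, 7)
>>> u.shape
(5, 3, 3)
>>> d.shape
(5, 29)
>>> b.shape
(3, 5, 3, 29)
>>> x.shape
(3, 7)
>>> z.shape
(7, 7)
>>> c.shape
(29, 5)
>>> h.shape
(29, 5)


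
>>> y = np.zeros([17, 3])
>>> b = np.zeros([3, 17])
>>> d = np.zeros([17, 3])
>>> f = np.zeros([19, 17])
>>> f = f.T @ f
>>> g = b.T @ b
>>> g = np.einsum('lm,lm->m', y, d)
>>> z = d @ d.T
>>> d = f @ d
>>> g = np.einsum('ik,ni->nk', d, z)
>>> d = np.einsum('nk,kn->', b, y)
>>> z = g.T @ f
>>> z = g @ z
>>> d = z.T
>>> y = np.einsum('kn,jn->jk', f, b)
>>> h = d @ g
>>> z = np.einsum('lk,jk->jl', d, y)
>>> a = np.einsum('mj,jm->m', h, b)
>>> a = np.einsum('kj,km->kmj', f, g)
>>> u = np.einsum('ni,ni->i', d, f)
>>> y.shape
(3, 17)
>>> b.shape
(3, 17)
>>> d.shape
(17, 17)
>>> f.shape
(17, 17)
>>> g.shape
(17, 3)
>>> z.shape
(3, 17)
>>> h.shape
(17, 3)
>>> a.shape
(17, 3, 17)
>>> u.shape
(17,)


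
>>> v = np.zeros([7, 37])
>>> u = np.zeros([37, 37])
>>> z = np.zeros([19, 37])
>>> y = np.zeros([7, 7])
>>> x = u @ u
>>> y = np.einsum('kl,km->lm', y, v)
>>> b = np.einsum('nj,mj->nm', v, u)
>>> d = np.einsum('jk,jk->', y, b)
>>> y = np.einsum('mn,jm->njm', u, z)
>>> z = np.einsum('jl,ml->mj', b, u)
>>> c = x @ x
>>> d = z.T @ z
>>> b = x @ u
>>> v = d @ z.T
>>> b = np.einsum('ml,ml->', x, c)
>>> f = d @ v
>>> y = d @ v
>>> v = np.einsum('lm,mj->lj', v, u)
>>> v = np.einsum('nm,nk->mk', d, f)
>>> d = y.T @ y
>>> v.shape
(7, 37)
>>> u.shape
(37, 37)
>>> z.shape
(37, 7)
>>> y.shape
(7, 37)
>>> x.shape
(37, 37)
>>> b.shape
()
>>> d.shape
(37, 37)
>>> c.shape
(37, 37)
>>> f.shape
(7, 37)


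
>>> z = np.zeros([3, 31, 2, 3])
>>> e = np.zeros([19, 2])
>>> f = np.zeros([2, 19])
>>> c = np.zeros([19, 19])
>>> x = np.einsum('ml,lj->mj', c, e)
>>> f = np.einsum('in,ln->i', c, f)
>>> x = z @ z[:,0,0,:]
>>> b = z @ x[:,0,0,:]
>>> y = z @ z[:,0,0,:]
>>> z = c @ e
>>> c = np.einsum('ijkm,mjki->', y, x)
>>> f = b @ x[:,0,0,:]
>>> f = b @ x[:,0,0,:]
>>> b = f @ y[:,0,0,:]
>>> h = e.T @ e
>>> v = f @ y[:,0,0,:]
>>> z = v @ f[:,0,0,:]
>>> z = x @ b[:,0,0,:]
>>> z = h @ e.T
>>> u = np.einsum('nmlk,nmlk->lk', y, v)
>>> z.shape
(2, 19)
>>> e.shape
(19, 2)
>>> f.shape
(3, 31, 2, 3)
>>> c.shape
()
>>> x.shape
(3, 31, 2, 3)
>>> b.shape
(3, 31, 2, 3)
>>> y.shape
(3, 31, 2, 3)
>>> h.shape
(2, 2)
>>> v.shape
(3, 31, 2, 3)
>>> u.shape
(2, 3)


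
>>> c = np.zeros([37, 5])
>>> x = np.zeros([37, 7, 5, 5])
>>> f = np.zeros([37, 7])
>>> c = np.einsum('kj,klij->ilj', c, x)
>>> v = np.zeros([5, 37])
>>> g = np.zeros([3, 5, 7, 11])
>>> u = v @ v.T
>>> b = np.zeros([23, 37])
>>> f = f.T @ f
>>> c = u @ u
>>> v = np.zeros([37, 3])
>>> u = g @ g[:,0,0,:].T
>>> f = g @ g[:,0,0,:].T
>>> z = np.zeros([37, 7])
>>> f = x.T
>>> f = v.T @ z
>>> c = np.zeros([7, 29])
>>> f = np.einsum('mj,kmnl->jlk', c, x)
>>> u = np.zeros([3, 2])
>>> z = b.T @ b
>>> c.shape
(7, 29)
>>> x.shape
(37, 7, 5, 5)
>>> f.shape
(29, 5, 37)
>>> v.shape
(37, 3)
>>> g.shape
(3, 5, 7, 11)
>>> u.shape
(3, 2)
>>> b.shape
(23, 37)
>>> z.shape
(37, 37)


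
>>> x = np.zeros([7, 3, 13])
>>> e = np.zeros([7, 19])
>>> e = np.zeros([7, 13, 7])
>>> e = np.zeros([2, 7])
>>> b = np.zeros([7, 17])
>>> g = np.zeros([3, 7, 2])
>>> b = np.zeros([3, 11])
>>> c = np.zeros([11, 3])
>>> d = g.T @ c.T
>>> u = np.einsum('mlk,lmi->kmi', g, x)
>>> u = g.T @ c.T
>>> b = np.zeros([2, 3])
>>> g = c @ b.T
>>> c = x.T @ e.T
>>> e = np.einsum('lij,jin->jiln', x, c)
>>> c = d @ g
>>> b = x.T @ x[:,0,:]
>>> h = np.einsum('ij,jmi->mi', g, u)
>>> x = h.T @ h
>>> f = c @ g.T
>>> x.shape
(11, 11)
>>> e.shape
(13, 3, 7, 2)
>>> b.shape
(13, 3, 13)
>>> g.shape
(11, 2)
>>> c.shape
(2, 7, 2)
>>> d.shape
(2, 7, 11)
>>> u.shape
(2, 7, 11)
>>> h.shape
(7, 11)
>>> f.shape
(2, 7, 11)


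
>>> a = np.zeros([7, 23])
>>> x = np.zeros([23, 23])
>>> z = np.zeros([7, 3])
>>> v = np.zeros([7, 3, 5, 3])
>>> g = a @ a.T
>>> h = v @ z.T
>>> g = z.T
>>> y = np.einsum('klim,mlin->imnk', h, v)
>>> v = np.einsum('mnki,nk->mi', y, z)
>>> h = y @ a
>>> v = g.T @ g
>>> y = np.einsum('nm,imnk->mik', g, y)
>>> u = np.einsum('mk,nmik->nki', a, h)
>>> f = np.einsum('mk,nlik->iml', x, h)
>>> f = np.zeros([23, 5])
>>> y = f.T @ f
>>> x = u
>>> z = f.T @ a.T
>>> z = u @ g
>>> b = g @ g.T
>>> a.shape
(7, 23)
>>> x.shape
(5, 23, 3)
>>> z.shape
(5, 23, 7)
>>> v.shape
(7, 7)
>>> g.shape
(3, 7)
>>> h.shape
(5, 7, 3, 23)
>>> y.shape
(5, 5)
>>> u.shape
(5, 23, 3)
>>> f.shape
(23, 5)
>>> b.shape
(3, 3)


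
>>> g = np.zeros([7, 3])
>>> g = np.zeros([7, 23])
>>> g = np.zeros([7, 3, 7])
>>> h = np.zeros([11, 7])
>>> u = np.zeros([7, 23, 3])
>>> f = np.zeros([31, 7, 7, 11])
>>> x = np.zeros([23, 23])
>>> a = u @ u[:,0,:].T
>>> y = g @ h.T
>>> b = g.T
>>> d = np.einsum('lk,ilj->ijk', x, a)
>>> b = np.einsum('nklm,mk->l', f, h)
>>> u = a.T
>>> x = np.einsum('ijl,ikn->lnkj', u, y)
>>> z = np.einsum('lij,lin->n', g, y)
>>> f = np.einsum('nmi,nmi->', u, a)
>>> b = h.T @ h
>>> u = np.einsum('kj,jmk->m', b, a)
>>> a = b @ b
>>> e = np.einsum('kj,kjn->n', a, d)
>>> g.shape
(7, 3, 7)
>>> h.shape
(11, 7)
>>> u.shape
(23,)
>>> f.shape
()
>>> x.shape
(7, 11, 3, 23)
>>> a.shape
(7, 7)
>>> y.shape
(7, 3, 11)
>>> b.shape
(7, 7)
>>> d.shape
(7, 7, 23)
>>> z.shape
(11,)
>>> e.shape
(23,)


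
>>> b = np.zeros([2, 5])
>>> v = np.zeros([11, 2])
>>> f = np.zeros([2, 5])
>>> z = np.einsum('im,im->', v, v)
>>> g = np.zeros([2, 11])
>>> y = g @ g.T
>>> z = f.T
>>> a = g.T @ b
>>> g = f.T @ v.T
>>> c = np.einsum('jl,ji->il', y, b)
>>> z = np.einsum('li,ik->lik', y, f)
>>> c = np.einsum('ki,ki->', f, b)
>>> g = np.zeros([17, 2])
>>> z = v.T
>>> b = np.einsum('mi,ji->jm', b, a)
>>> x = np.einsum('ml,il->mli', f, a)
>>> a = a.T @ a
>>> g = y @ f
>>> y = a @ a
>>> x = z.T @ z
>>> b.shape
(11, 2)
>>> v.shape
(11, 2)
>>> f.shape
(2, 5)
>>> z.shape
(2, 11)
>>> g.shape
(2, 5)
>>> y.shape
(5, 5)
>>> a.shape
(5, 5)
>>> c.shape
()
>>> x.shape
(11, 11)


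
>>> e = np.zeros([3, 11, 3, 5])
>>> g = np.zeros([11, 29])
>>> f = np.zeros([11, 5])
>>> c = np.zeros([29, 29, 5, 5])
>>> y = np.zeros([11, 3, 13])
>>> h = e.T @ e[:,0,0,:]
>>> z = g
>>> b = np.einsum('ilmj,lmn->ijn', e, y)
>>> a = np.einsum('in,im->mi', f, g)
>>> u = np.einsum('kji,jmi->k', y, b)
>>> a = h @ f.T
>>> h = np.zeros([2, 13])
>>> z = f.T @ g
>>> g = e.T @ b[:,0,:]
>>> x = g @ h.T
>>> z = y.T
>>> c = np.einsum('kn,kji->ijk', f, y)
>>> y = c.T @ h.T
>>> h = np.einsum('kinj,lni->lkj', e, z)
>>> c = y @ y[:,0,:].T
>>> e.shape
(3, 11, 3, 5)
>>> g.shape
(5, 3, 11, 13)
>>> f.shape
(11, 5)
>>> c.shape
(11, 3, 11)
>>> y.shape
(11, 3, 2)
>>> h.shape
(13, 3, 5)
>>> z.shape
(13, 3, 11)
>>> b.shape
(3, 5, 13)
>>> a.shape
(5, 3, 11, 11)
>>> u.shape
(11,)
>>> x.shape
(5, 3, 11, 2)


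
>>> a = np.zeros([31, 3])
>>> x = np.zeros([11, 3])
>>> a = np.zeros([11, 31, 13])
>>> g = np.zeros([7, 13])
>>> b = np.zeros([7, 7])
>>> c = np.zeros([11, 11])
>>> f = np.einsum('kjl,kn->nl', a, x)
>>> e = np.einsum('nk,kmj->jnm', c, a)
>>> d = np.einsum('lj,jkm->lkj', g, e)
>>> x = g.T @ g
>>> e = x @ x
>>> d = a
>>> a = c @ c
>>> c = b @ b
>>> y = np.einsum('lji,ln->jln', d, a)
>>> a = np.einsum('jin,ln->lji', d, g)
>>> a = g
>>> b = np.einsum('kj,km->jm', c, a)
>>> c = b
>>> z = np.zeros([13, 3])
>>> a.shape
(7, 13)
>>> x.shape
(13, 13)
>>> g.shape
(7, 13)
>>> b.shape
(7, 13)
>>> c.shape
(7, 13)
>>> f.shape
(3, 13)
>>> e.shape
(13, 13)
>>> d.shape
(11, 31, 13)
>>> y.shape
(31, 11, 11)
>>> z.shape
(13, 3)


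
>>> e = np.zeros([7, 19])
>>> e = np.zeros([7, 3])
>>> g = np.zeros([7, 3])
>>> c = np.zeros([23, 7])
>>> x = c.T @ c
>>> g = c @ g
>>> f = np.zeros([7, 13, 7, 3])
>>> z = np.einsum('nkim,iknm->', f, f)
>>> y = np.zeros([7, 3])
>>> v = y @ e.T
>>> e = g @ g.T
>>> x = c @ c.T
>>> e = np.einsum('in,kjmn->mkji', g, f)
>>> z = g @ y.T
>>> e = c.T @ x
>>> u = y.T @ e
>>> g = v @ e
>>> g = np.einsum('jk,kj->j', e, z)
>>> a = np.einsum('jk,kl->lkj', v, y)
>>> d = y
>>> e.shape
(7, 23)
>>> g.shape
(7,)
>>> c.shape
(23, 7)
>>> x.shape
(23, 23)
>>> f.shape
(7, 13, 7, 3)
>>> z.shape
(23, 7)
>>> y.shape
(7, 3)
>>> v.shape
(7, 7)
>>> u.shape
(3, 23)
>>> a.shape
(3, 7, 7)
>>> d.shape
(7, 3)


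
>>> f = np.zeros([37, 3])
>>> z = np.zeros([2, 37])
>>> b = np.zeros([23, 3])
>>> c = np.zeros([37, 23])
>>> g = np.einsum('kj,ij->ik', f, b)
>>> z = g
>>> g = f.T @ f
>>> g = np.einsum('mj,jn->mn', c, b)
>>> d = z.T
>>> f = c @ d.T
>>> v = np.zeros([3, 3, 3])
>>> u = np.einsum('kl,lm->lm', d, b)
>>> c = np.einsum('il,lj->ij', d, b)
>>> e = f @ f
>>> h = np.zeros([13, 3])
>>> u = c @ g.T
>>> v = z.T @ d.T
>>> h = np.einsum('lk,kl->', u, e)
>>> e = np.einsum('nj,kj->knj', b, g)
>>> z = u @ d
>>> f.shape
(37, 37)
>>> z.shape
(37, 23)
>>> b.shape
(23, 3)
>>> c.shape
(37, 3)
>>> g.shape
(37, 3)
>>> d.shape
(37, 23)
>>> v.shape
(37, 37)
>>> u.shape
(37, 37)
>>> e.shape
(37, 23, 3)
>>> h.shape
()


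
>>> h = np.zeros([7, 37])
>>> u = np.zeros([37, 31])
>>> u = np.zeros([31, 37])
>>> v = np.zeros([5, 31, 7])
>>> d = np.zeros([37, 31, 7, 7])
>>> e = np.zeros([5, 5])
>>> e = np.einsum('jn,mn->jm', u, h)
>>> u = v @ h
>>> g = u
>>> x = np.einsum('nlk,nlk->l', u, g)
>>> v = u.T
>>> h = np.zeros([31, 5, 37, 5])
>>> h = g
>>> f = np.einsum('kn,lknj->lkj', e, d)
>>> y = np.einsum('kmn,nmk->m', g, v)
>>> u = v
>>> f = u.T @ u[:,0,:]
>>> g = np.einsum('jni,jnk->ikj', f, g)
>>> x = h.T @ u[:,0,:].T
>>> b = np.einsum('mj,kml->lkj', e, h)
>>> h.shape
(5, 31, 37)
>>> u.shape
(37, 31, 5)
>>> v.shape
(37, 31, 5)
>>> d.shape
(37, 31, 7, 7)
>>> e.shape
(31, 7)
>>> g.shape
(5, 37, 5)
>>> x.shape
(37, 31, 37)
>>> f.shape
(5, 31, 5)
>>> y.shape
(31,)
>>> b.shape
(37, 5, 7)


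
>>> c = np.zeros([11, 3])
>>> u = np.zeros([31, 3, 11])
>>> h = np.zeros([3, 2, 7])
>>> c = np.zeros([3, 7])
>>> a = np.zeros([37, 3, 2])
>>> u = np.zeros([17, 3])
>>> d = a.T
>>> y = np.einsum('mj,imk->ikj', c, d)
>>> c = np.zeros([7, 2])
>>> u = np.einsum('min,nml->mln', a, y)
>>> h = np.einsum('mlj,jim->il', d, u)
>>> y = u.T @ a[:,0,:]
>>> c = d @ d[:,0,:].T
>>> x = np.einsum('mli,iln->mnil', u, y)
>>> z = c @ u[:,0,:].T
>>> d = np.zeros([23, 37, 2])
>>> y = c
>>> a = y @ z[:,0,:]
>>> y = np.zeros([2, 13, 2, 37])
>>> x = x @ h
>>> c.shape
(2, 3, 2)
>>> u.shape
(37, 7, 2)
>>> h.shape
(7, 3)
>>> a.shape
(2, 3, 37)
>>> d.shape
(23, 37, 2)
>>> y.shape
(2, 13, 2, 37)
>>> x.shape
(37, 2, 2, 3)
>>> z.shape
(2, 3, 37)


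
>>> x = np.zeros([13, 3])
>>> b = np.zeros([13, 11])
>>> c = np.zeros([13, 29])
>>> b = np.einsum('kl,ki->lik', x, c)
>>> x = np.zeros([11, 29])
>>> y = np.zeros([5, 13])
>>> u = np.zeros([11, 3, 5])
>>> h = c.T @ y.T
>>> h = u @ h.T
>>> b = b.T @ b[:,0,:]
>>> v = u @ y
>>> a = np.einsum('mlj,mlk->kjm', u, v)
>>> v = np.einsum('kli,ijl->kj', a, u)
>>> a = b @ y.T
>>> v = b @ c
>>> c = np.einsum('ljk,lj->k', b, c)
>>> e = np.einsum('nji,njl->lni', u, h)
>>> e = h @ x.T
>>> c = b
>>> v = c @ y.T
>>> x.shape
(11, 29)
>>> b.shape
(13, 29, 13)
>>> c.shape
(13, 29, 13)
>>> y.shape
(5, 13)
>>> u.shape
(11, 3, 5)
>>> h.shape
(11, 3, 29)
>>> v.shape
(13, 29, 5)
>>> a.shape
(13, 29, 5)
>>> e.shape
(11, 3, 11)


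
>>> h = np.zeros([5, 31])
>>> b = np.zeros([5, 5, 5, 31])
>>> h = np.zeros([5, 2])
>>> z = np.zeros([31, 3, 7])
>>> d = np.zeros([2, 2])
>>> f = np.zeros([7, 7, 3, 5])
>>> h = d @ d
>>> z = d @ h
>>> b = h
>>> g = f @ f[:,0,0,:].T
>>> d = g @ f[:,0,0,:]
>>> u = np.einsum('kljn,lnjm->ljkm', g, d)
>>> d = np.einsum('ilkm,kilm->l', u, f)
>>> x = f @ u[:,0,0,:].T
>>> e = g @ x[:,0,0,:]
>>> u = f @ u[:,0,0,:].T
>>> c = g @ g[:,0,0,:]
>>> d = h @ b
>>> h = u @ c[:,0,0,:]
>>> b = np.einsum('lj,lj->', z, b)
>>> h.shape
(7, 7, 3, 7)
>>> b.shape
()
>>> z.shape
(2, 2)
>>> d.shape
(2, 2)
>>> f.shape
(7, 7, 3, 5)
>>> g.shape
(7, 7, 3, 7)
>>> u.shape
(7, 7, 3, 7)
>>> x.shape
(7, 7, 3, 7)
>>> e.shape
(7, 7, 3, 7)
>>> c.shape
(7, 7, 3, 7)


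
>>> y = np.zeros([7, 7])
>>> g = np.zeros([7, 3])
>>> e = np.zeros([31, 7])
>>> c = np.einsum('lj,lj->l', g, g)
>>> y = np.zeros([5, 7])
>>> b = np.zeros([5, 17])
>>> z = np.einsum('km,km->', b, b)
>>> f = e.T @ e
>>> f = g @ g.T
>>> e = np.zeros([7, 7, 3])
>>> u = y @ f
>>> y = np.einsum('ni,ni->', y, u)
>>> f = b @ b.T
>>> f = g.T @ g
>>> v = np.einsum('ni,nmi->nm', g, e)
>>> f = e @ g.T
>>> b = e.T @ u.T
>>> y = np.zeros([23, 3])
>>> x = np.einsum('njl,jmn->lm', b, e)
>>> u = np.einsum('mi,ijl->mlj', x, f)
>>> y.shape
(23, 3)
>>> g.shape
(7, 3)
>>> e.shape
(7, 7, 3)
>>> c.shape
(7,)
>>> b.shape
(3, 7, 5)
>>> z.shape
()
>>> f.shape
(7, 7, 7)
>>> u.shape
(5, 7, 7)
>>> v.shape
(7, 7)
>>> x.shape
(5, 7)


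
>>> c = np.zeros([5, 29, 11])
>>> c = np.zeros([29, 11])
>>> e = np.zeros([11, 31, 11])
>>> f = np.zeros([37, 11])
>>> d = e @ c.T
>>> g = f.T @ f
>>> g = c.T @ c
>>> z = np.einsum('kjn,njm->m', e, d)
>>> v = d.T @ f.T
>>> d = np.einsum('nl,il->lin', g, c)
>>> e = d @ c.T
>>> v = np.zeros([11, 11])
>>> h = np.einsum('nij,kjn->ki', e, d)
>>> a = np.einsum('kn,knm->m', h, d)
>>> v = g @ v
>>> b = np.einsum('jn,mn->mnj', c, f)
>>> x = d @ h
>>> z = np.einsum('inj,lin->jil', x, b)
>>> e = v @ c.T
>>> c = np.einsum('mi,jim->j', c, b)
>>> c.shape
(37,)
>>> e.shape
(11, 29)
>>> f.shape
(37, 11)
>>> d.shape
(11, 29, 11)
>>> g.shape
(11, 11)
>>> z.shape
(29, 11, 37)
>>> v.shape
(11, 11)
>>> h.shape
(11, 29)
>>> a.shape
(11,)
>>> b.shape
(37, 11, 29)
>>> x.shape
(11, 29, 29)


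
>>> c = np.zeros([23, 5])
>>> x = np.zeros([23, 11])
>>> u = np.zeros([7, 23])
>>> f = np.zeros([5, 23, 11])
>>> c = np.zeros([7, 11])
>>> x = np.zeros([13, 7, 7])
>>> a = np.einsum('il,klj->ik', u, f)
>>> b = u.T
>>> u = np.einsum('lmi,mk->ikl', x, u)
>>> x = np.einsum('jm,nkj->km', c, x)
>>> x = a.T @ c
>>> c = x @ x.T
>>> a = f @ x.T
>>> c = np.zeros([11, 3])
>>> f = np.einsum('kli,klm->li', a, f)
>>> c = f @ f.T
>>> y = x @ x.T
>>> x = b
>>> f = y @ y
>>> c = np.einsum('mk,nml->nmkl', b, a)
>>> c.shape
(5, 23, 7, 5)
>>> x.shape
(23, 7)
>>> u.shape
(7, 23, 13)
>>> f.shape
(5, 5)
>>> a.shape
(5, 23, 5)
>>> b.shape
(23, 7)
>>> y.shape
(5, 5)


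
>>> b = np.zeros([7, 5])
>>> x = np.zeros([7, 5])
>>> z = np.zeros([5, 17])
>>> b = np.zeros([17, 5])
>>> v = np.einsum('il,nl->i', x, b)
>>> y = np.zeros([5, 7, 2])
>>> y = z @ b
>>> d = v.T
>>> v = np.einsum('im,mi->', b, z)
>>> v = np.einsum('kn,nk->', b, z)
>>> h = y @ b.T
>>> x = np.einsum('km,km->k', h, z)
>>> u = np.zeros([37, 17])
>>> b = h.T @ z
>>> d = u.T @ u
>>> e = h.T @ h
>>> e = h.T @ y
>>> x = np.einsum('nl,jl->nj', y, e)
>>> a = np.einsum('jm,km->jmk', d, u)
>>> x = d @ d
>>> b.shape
(17, 17)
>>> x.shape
(17, 17)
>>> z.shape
(5, 17)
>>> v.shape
()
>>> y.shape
(5, 5)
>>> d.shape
(17, 17)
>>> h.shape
(5, 17)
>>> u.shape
(37, 17)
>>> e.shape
(17, 5)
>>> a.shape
(17, 17, 37)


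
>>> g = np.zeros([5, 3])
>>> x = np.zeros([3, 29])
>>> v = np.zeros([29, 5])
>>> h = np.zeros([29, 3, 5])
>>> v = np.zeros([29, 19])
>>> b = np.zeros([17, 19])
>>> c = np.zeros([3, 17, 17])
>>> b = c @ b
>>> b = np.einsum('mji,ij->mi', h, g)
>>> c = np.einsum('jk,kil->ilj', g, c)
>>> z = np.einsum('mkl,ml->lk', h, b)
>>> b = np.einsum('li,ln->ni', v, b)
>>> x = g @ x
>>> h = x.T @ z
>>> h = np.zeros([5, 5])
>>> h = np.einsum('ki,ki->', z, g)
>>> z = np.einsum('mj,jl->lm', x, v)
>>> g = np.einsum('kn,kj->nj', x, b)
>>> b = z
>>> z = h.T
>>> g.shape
(29, 19)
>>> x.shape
(5, 29)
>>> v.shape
(29, 19)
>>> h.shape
()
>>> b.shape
(19, 5)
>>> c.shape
(17, 17, 5)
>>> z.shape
()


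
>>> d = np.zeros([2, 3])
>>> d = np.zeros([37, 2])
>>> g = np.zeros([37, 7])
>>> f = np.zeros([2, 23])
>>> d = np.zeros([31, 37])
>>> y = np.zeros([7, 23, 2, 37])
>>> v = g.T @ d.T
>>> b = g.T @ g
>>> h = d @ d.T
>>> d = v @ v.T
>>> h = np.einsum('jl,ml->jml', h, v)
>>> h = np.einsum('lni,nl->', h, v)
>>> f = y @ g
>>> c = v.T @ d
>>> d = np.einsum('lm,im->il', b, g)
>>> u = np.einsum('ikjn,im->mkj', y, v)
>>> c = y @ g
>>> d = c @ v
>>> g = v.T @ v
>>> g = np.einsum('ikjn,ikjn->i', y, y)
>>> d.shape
(7, 23, 2, 31)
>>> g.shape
(7,)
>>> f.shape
(7, 23, 2, 7)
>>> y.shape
(7, 23, 2, 37)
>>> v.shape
(7, 31)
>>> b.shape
(7, 7)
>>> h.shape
()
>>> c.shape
(7, 23, 2, 7)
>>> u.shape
(31, 23, 2)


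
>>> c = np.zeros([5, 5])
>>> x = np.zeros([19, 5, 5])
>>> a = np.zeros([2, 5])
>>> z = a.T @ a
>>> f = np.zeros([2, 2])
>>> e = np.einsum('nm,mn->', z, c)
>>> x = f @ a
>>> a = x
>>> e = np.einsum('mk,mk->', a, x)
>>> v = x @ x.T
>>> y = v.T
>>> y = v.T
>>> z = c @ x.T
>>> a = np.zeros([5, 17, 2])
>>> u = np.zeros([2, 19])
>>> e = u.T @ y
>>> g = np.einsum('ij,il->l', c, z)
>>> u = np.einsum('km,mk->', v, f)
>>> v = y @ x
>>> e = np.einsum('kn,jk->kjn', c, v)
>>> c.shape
(5, 5)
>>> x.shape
(2, 5)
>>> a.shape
(5, 17, 2)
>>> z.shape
(5, 2)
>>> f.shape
(2, 2)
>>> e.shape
(5, 2, 5)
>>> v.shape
(2, 5)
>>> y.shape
(2, 2)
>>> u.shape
()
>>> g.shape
(2,)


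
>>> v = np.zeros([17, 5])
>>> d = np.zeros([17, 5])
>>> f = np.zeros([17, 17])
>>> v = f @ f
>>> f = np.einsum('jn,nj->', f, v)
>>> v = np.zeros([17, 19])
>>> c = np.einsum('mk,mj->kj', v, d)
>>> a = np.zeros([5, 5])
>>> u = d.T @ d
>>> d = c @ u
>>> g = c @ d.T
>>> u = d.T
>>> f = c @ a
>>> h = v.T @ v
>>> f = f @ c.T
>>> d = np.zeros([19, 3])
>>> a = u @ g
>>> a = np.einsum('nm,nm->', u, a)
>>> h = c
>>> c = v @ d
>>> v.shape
(17, 19)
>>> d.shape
(19, 3)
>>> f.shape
(19, 19)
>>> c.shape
(17, 3)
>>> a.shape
()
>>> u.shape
(5, 19)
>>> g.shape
(19, 19)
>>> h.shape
(19, 5)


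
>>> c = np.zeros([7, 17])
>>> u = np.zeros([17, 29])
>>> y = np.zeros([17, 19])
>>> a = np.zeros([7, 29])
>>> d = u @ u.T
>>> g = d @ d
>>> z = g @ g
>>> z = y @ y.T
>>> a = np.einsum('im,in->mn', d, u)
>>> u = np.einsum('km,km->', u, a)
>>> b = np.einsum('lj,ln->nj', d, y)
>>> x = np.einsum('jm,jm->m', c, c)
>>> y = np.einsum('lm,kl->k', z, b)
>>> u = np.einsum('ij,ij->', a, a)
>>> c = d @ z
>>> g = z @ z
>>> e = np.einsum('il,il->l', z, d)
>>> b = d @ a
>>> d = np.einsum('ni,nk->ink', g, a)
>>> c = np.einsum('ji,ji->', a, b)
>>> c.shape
()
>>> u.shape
()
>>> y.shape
(19,)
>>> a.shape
(17, 29)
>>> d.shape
(17, 17, 29)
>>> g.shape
(17, 17)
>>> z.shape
(17, 17)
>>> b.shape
(17, 29)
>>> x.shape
(17,)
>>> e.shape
(17,)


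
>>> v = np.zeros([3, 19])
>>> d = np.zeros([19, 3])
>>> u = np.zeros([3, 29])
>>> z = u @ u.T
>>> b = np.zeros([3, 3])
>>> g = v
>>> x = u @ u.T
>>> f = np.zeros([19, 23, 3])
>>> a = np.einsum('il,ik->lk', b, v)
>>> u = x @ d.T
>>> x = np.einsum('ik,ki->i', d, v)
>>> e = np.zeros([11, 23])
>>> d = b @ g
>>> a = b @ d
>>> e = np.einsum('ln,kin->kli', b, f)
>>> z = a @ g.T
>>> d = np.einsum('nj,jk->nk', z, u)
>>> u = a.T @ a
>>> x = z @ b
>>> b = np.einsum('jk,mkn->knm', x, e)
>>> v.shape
(3, 19)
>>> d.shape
(3, 19)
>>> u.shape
(19, 19)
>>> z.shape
(3, 3)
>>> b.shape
(3, 23, 19)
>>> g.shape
(3, 19)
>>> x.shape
(3, 3)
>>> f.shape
(19, 23, 3)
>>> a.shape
(3, 19)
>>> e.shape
(19, 3, 23)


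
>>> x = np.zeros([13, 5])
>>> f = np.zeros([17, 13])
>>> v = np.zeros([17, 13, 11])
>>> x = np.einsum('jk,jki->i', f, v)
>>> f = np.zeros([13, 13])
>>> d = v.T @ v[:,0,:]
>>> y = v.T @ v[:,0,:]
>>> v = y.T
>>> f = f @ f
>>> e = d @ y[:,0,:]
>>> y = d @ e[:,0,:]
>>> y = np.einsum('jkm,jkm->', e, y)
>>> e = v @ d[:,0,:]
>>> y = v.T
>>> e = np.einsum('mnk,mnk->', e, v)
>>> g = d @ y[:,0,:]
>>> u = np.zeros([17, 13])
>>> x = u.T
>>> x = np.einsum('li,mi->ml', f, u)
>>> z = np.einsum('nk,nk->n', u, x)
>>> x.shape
(17, 13)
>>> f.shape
(13, 13)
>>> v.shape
(11, 13, 11)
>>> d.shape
(11, 13, 11)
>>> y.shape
(11, 13, 11)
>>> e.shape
()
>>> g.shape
(11, 13, 11)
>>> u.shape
(17, 13)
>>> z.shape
(17,)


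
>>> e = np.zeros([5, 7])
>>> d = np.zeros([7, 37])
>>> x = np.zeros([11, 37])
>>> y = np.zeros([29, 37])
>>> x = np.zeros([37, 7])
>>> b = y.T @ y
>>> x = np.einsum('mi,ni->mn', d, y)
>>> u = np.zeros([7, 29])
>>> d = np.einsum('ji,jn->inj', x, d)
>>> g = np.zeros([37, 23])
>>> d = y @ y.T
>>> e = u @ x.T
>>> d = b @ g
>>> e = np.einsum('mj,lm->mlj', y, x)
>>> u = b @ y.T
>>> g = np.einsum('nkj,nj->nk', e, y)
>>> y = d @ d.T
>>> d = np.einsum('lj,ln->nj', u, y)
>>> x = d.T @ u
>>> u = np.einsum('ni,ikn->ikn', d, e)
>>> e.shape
(29, 7, 37)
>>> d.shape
(37, 29)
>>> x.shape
(29, 29)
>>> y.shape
(37, 37)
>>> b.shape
(37, 37)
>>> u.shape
(29, 7, 37)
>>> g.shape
(29, 7)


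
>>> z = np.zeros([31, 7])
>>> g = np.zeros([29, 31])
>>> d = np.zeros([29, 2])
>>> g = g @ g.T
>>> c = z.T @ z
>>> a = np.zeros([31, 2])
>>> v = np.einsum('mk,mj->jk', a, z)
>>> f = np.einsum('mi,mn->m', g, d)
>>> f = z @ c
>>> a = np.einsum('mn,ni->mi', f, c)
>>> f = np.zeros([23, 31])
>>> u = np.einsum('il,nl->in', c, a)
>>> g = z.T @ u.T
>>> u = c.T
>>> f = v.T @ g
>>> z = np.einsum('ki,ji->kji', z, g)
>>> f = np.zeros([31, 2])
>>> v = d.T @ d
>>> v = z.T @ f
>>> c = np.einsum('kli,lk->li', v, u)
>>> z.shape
(31, 7, 7)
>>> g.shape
(7, 7)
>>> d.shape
(29, 2)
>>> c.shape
(7, 2)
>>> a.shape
(31, 7)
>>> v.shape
(7, 7, 2)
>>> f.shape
(31, 2)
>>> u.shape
(7, 7)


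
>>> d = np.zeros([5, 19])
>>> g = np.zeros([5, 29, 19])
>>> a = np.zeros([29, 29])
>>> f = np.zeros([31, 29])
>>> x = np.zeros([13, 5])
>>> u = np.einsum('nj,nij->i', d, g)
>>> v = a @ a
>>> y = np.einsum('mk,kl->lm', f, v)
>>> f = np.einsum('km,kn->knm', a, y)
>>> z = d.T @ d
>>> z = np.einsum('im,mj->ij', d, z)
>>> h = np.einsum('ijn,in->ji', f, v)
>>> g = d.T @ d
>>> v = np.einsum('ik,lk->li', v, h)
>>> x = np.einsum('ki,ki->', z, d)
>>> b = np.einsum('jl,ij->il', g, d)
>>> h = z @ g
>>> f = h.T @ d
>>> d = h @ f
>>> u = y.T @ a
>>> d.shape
(5, 19)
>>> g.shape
(19, 19)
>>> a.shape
(29, 29)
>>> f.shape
(19, 19)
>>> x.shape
()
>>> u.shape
(31, 29)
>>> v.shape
(31, 29)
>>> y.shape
(29, 31)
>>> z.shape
(5, 19)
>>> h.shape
(5, 19)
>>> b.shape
(5, 19)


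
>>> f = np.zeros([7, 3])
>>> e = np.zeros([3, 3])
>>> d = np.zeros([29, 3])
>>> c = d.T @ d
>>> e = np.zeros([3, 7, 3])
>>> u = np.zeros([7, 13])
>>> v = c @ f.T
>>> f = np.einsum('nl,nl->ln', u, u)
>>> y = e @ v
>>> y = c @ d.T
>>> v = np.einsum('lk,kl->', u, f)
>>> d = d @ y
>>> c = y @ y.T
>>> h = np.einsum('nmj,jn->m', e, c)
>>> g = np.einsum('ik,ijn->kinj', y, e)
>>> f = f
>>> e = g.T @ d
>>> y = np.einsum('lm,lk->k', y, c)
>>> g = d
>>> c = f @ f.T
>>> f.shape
(13, 7)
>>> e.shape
(7, 3, 3, 29)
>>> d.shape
(29, 29)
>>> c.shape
(13, 13)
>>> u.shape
(7, 13)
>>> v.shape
()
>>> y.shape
(3,)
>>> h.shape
(7,)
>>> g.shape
(29, 29)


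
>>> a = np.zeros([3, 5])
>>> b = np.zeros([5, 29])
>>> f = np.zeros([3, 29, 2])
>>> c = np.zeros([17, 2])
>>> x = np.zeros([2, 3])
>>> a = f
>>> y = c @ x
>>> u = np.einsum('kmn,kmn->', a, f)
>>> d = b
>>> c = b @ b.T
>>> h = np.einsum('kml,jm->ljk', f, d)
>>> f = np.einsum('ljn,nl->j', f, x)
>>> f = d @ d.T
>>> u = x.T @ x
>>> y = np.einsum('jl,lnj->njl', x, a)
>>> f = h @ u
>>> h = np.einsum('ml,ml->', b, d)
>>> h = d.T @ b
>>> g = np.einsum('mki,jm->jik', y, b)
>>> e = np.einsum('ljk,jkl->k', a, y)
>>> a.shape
(3, 29, 2)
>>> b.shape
(5, 29)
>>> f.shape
(2, 5, 3)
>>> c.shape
(5, 5)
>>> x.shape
(2, 3)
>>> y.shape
(29, 2, 3)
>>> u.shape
(3, 3)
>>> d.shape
(5, 29)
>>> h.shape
(29, 29)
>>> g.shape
(5, 3, 2)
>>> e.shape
(2,)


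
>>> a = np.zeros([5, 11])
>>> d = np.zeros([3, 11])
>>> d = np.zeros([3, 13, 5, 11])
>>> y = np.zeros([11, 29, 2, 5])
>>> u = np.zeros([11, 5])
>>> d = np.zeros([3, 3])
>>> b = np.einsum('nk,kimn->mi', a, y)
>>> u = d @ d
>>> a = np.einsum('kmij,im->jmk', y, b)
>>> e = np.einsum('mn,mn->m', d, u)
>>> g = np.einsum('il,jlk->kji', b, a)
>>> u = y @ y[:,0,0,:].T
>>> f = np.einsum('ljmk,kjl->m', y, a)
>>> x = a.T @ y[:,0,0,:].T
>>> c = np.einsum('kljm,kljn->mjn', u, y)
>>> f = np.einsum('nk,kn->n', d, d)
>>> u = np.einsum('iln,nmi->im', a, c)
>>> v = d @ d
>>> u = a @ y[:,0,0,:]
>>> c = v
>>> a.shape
(5, 29, 11)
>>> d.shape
(3, 3)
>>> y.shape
(11, 29, 2, 5)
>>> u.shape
(5, 29, 5)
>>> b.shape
(2, 29)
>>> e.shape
(3,)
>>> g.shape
(11, 5, 2)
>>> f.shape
(3,)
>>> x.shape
(11, 29, 11)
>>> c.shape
(3, 3)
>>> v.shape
(3, 3)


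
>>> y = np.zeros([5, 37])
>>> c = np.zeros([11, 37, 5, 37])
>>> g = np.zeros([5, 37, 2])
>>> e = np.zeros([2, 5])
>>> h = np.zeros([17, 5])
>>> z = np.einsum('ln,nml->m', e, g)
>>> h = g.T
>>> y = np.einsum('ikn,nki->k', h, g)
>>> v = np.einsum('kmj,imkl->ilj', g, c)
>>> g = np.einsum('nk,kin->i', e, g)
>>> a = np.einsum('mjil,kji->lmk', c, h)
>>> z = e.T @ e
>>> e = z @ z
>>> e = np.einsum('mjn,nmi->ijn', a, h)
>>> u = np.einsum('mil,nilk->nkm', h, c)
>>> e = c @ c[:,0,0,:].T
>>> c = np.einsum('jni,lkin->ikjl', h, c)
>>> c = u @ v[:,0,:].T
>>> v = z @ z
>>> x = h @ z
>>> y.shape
(37,)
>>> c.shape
(11, 37, 11)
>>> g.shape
(37,)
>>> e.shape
(11, 37, 5, 11)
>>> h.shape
(2, 37, 5)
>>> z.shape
(5, 5)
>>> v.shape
(5, 5)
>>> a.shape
(37, 11, 2)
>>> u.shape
(11, 37, 2)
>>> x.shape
(2, 37, 5)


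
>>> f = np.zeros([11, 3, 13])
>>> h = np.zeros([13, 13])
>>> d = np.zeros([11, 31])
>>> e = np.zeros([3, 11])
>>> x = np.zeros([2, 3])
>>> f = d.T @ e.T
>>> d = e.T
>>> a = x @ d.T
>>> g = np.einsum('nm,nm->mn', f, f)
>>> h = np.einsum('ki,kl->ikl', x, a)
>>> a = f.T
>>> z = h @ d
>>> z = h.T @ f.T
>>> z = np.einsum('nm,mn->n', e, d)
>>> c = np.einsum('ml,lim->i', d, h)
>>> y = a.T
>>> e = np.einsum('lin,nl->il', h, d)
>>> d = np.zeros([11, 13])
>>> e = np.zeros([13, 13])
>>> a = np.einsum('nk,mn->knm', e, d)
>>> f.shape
(31, 3)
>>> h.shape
(3, 2, 11)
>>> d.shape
(11, 13)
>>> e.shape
(13, 13)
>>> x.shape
(2, 3)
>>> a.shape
(13, 13, 11)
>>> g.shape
(3, 31)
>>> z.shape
(3,)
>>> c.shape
(2,)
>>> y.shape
(31, 3)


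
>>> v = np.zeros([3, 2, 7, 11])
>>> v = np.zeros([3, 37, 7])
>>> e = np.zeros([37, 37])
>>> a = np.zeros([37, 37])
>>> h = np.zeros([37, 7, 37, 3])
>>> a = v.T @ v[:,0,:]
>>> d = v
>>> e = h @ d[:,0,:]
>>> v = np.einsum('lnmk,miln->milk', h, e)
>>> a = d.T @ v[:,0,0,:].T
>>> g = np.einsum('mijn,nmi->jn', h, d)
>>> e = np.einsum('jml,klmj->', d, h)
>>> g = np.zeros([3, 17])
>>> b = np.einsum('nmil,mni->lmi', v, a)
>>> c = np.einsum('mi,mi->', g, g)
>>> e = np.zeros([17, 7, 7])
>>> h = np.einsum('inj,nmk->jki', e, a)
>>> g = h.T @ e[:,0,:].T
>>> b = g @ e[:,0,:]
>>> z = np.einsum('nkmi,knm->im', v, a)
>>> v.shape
(37, 7, 37, 3)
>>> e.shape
(17, 7, 7)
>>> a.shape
(7, 37, 37)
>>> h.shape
(7, 37, 17)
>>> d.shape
(3, 37, 7)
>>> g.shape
(17, 37, 17)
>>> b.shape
(17, 37, 7)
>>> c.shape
()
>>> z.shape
(3, 37)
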